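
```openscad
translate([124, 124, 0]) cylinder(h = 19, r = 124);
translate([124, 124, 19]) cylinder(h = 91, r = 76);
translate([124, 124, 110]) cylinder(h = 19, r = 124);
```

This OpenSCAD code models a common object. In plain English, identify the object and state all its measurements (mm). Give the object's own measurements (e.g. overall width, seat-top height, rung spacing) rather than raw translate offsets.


A spool: two coaxial disc flanges of radius 124 mm and thickness 19 mm, joined by a core cylinder of radius 76 mm and height 91 mm. The lower flange rests on z = 0 and the three cylinders share a vertical axis.


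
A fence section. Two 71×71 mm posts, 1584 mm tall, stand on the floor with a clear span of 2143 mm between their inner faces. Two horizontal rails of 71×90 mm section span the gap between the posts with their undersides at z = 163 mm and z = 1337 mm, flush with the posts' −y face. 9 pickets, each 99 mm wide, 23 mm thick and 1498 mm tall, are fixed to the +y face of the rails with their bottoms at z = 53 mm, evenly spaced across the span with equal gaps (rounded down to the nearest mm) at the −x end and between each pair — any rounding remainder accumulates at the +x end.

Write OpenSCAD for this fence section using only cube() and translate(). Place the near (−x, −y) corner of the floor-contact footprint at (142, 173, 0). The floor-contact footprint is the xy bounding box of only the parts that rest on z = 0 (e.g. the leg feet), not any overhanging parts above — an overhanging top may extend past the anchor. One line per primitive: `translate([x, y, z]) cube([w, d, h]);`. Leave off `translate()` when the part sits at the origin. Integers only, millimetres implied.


translate([142, 173, 0]) cube([71, 71, 1584]);
translate([2356, 173, 0]) cube([71, 71, 1584]);
translate([213, 173, 163]) cube([2143, 71, 90]);
translate([213, 173, 1337]) cube([2143, 71, 90]);
translate([338, 244, 53]) cube([99, 23, 1498]);
translate([562, 244, 53]) cube([99, 23, 1498]);
translate([786, 244, 53]) cube([99, 23, 1498]);
translate([1010, 244, 53]) cube([99, 23, 1498]);
translate([1234, 244, 53]) cube([99, 23, 1498]);
translate([1458, 244, 53]) cube([99, 23, 1498]);
translate([1682, 244, 53]) cube([99, 23, 1498]);
translate([1906, 244, 53]) cube([99, 23, 1498]);
translate([2130, 244, 53]) cube([99, 23, 1498]);


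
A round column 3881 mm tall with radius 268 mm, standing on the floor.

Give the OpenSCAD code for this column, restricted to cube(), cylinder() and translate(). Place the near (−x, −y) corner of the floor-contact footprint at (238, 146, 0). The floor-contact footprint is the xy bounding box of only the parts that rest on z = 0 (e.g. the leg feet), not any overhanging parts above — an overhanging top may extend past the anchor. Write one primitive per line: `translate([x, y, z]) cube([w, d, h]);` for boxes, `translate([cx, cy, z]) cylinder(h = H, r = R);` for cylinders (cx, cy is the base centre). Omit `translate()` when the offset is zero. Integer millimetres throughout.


translate([506, 414, 0]) cylinder(h = 3881, r = 268);


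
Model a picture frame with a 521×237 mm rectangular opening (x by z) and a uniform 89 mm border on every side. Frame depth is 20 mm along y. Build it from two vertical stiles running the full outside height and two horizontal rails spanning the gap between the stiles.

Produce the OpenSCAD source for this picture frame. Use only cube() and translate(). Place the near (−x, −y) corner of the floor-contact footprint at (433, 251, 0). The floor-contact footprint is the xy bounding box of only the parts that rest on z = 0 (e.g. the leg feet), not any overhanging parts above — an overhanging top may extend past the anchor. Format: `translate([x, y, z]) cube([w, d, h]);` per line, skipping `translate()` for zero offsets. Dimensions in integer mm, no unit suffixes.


translate([433, 251, 0]) cube([89, 20, 415]);
translate([1043, 251, 0]) cube([89, 20, 415]);
translate([522, 251, 0]) cube([521, 20, 89]);
translate([522, 251, 326]) cube([521, 20, 89]);


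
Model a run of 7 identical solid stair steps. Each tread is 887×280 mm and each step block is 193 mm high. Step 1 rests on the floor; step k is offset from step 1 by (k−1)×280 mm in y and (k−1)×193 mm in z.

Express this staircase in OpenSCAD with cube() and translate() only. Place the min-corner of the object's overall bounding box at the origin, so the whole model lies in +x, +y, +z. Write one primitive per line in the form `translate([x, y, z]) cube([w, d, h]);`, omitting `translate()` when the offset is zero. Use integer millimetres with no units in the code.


cube([887, 280, 193]);
translate([0, 280, 193]) cube([887, 280, 193]);
translate([0, 560, 386]) cube([887, 280, 193]);
translate([0, 840, 579]) cube([887, 280, 193]);
translate([0, 1120, 772]) cube([887, 280, 193]);
translate([0, 1400, 965]) cube([887, 280, 193]);
translate([0, 1680, 1158]) cube([887, 280, 193]);


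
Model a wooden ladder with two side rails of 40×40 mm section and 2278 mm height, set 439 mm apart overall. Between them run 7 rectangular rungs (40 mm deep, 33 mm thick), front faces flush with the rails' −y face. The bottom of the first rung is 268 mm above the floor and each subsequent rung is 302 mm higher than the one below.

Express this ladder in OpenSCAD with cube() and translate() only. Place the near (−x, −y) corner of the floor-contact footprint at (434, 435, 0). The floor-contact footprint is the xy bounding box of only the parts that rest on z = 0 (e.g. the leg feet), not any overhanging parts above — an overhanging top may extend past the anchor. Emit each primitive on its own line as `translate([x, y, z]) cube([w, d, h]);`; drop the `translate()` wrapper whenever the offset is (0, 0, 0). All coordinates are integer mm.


translate([434, 435, 0]) cube([40, 40, 2278]);
translate([833, 435, 0]) cube([40, 40, 2278]);
translate([474, 435, 268]) cube([359, 40, 33]);
translate([474, 435, 570]) cube([359, 40, 33]);
translate([474, 435, 872]) cube([359, 40, 33]);
translate([474, 435, 1174]) cube([359, 40, 33]);
translate([474, 435, 1476]) cube([359, 40, 33]);
translate([474, 435, 1778]) cube([359, 40, 33]);
translate([474, 435, 2080]) cube([359, 40, 33]);


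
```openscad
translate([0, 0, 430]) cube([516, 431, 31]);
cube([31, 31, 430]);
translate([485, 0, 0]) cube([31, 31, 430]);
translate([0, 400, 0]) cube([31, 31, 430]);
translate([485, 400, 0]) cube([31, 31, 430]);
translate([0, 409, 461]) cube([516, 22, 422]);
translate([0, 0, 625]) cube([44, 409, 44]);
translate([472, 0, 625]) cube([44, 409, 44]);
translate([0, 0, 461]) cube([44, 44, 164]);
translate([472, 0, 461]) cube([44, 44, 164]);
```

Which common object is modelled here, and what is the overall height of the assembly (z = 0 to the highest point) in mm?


A chair. The overall height is 883 mm.

A slab on four corner posts with a tall panel at the back — a chair. The seat slab sits at z = 430 with thickness 31, and the 422 mm backrest starts at the seat top, so the overall height is 430 + 31 + 422 = 883 mm.


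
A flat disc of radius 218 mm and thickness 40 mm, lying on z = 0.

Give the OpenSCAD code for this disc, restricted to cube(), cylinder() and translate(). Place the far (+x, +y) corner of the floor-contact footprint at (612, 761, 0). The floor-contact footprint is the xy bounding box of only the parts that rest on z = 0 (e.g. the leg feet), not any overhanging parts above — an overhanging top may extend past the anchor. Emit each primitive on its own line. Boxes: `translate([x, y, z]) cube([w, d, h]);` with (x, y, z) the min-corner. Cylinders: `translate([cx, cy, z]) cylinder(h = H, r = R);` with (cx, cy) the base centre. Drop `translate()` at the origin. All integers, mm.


translate([394, 543, 0]) cylinder(h = 40, r = 218);


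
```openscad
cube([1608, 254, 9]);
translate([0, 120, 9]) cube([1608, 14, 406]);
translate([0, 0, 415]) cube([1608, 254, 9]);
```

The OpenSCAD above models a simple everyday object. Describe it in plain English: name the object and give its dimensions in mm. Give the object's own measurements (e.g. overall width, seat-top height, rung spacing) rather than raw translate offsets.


An I-beam lying along x, 1608 mm long. Overall section height 424 mm. Two flanges 254 mm wide (y) and 9 mm thick, one on the floor and one at the top; a web 14 mm thick runs between them, centred on the flange width.


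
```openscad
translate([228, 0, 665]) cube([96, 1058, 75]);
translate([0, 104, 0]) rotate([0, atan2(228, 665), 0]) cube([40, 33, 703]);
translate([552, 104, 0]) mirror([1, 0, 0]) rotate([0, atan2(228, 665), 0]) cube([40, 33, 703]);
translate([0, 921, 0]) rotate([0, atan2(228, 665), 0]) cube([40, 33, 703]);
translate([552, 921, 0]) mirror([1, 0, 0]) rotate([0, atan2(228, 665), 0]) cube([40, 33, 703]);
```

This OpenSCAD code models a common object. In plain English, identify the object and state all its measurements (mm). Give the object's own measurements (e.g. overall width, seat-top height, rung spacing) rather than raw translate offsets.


A sawhorse. A 96×1058×75 mm beam (x, y, z) sits on two A-frame leg pairs. Each pair is two raked legs of 40×33 mm section (33 mm along y) splaying symmetrically in x. Each leg rises 665 mm vertically over 228 mm of horizontal reach and is 703 mm long along its own axis. Every leg's outer bottom edge rests on the floor and its outer top edge meets a bottom edge of the beam — the left legs (tilting toward +x) meet the beam's −x bottom edge, the right legs (their mirror images, tilting toward −x) meet its +x bottom edge — so the leg tops tuck under the beam, the beam's underside is 665 mm above the floor, and the feet are 552 mm apart outside-to-outside with the beam centred between them. The two leg pairs are set in 104 mm from either end of the beam.


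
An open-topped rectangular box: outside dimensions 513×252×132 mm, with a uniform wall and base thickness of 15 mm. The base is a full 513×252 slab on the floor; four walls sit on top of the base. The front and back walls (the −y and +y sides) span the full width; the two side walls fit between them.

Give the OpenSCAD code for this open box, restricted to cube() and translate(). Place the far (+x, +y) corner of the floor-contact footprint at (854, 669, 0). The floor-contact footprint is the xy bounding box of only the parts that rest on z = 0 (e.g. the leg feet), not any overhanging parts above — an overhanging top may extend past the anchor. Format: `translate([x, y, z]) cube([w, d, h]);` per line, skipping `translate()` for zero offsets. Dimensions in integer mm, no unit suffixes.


translate([341, 417, 0]) cube([513, 252, 15]);
translate([341, 417, 15]) cube([513, 15, 117]);
translate([341, 654, 15]) cube([513, 15, 117]);
translate([341, 432, 15]) cube([15, 222, 117]);
translate([839, 432, 15]) cube([15, 222, 117]);


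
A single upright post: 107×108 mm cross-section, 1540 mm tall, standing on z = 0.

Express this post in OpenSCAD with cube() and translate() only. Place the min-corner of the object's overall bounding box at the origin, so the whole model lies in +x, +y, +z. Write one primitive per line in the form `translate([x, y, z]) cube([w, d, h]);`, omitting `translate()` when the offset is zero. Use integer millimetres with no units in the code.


cube([107, 108, 1540]);


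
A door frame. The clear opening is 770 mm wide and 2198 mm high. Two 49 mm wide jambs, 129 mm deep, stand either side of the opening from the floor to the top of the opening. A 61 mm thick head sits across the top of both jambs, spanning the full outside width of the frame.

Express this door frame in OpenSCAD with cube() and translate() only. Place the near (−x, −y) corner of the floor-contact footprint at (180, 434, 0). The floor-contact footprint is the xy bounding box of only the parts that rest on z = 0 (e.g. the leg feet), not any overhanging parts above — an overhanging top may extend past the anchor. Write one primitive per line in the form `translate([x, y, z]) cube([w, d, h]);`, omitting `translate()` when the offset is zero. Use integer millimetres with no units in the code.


translate([180, 434, 0]) cube([49, 129, 2198]);
translate([999, 434, 0]) cube([49, 129, 2198]);
translate([180, 434, 2198]) cube([868, 129, 61]);


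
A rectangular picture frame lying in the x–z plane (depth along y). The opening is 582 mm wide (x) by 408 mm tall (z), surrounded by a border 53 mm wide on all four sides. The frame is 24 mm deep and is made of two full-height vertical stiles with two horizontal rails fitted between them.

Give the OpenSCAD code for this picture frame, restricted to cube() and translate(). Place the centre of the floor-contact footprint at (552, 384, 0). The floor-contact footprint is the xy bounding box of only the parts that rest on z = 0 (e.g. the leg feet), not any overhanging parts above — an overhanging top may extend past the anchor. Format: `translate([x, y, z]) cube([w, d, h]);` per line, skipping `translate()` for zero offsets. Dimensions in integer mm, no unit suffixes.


translate([208, 372, 0]) cube([53, 24, 514]);
translate([843, 372, 0]) cube([53, 24, 514]);
translate([261, 372, 0]) cube([582, 24, 53]);
translate([261, 372, 461]) cube([582, 24, 53]);


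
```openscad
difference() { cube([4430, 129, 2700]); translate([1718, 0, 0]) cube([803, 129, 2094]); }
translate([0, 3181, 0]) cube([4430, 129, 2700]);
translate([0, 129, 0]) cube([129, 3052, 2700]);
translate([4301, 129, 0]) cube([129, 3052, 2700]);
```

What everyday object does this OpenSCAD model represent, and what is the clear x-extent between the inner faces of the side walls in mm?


A single room. The interior width is 4172 mm.

Four walls enclosing a rectangle with a door in the front wall — a room. Outside width 4430 minus two 129 mm walls gives 4172 mm.


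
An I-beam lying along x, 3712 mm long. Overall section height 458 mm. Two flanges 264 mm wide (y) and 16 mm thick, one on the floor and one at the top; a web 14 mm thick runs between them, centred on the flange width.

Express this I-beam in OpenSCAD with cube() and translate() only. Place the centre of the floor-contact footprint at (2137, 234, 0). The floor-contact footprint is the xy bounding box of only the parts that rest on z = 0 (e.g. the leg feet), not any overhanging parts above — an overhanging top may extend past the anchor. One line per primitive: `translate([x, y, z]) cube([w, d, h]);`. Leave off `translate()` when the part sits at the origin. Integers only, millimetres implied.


translate([281, 102, 0]) cube([3712, 264, 16]);
translate([281, 227, 16]) cube([3712, 14, 426]);
translate([281, 102, 442]) cube([3712, 264, 16]);


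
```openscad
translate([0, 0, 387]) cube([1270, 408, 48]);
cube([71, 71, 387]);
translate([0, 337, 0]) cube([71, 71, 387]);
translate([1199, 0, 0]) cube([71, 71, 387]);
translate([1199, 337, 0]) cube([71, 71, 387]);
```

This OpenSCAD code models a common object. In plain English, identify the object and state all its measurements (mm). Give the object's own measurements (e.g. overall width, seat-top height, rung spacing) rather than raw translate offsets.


A bench: a 1270×408 mm seat slab, 48 mm thick, top at z = 435 mm, on four 71×71 mm square legs flush with the seat corners and standing on z = 0.


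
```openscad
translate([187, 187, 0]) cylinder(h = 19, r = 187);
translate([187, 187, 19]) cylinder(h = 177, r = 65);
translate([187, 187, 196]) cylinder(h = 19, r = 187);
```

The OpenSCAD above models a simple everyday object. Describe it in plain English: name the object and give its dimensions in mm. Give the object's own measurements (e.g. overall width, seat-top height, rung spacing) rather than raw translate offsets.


A spool: two coaxial disc flanges of radius 187 mm and thickness 19 mm, joined by a core cylinder of radius 65 mm and height 177 mm. The lower flange rests on z = 0 and the three cylinders share a vertical axis.


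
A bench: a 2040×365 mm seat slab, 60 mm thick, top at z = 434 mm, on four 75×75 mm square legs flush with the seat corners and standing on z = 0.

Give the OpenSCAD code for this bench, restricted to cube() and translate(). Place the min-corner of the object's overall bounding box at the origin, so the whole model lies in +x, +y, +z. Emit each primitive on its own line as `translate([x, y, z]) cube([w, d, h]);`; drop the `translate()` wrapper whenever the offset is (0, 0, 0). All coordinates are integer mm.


translate([0, 0, 374]) cube([2040, 365, 60]);
cube([75, 75, 374]);
translate([0, 290, 0]) cube([75, 75, 374]);
translate([1965, 0, 0]) cube([75, 75, 374]);
translate([1965, 290, 0]) cube([75, 75, 374]);


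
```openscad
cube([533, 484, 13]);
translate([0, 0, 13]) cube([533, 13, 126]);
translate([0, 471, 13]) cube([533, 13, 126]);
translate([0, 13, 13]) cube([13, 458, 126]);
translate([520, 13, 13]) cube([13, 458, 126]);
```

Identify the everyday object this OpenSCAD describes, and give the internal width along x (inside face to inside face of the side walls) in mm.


An open box. The internal width is 507 mm.

A 533×484 base slab with four walls standing on it — an open box. The base is 533 mm wide and the walls are 13 mm thick, so the internal width is 533 − 2 × 13 = 507 mm.


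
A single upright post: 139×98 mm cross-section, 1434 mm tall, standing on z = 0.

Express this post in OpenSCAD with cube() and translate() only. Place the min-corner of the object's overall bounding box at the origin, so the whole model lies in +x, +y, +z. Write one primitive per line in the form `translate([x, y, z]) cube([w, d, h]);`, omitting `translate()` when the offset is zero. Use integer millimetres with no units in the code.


cube([139, 98, 1434]);


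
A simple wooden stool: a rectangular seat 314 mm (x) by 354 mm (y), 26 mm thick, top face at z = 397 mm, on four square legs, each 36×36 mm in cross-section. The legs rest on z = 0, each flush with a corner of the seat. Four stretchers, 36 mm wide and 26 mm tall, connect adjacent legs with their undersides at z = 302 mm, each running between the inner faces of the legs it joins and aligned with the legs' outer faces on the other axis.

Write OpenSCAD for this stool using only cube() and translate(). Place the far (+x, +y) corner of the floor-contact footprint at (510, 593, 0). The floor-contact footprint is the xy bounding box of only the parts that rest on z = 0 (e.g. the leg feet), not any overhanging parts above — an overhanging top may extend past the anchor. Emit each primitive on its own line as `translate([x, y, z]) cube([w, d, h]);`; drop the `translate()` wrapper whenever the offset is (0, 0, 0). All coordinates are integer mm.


translate([196, 239, 371]) cube([314, 354, 26]);
translate([196, 239, 0]) cube([36, 36, 371]);
translate([474, 239, 0]) cube([36, 36, 371]);
translate([196, 557, 0]) cube([36, 36, 371]);
translate([474, 557, 0]) cube([36, 36, 371]);
translate([232, 239, 302]) cube([242, 36, 26]);
translate([232, 557, 302]) cube([242, 36, 26]);
translate([196, 275, 302]) cube([36, 282, 26]);
translate([474, 275, 302]) cube([36, 282, 26]);


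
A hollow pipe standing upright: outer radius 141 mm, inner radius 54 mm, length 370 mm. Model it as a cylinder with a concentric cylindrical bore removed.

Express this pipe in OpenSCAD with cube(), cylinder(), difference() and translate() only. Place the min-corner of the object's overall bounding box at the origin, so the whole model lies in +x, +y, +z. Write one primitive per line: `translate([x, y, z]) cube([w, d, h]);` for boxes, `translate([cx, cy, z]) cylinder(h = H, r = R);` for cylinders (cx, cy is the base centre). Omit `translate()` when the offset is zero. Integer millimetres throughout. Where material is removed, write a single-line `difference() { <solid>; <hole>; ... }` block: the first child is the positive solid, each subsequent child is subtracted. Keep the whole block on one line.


difference() { translate([141, 141, 0]) cylinder(h = 370, r = 141); translate([141, 141, 0]) cylinder(h = 370, r = 54); }


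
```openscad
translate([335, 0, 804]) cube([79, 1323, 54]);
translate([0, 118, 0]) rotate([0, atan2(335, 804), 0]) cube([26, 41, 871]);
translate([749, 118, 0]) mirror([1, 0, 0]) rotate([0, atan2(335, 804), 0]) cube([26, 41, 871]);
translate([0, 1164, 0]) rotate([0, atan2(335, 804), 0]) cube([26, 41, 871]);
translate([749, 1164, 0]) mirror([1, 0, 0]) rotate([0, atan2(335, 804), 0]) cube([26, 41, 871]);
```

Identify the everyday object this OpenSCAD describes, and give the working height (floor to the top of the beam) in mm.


A sawhorse. The overall height is 858 mm.

A beam across two mirrored pairs of raked legs — a sawhorse. The beam's underside is at z = 804 (matching the legs' vertical rise in atan2(335, 804)) and the beam is 54 mm tall, so its top is at 804 + 54 = 858 mm. The raked legs top out at the beam's underside, so that is the highest point.


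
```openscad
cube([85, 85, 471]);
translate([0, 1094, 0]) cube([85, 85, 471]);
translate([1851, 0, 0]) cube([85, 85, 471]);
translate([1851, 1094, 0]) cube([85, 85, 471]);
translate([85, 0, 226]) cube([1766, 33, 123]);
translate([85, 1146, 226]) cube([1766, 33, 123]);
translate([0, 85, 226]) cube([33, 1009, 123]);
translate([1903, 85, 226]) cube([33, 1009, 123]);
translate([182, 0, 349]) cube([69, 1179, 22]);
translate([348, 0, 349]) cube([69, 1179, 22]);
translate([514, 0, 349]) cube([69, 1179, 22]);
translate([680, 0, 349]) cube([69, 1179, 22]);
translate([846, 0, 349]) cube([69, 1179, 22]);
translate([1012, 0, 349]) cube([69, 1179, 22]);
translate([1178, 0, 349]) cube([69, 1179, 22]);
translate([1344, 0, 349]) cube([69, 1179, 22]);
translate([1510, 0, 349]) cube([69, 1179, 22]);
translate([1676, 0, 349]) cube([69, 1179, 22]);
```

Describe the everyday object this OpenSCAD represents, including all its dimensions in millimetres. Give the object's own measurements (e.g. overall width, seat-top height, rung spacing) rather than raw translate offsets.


A bed frame 1936 mm long (x) by 1179 mm wide (y). Four 85×85 mm corner posts, 471 mm tall, at the corners of the footprint. Four rails of 33 mm thickness and 123 mm height run between adjacent posts with their undersides at z = 226 mm, their outer faces flush with the outside of the frame (the two x-running rails run between the posts' inner faces; the two y-running rails run between the posts' inner faces). 10 slats, each 69 mm wide (x) and 22 mm thick, lie across the top of the two x-running rails, running the full 1179 mm width of the frame in y; along x they sit between the end posts with a 97 mm gap after the −x posts and between neighbouring slats, leaving 106 mm before the +x posts.


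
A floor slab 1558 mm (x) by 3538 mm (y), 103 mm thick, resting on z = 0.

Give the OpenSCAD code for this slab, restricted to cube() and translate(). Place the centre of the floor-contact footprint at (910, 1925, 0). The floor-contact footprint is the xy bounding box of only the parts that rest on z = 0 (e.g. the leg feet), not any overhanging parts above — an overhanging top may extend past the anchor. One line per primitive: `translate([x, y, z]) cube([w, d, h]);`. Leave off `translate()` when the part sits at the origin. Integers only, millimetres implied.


translate([131, 156, 0]) cube([1558, 3538, 103]);


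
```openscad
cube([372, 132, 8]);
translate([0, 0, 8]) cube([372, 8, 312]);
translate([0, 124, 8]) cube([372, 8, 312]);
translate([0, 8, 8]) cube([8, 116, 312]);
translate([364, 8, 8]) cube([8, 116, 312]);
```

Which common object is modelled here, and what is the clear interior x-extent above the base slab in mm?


An open box. The internal width is 356 mm.

A 372×132 base slab with four walls standing on it — an open box. The base is 372 mm wide and the walls are 8 mm thick, so the internal width is 372 − 2 × 8 = 356 mm.


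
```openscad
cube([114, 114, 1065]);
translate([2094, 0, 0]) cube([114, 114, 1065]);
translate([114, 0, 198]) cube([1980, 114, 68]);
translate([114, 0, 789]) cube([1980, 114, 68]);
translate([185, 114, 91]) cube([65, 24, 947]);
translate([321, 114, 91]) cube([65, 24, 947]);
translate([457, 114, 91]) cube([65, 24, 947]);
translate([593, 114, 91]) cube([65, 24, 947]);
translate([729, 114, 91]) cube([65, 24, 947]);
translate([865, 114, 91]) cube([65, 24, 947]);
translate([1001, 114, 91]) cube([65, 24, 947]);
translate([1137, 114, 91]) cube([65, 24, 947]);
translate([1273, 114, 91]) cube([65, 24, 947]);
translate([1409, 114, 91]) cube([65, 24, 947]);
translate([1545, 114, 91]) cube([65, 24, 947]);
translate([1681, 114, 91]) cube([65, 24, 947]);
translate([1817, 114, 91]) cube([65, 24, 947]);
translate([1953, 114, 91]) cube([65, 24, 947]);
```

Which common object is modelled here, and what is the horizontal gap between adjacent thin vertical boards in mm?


A fence section. The picket gap is 71 mm.

Two posts, two rails, 14 pickets — a fence section. Span 1980 mm holds 14 pickets of 65 mm with 15 equal gaps: ⌊(1980 − 14·65) / 15⌋ = 71 mm.


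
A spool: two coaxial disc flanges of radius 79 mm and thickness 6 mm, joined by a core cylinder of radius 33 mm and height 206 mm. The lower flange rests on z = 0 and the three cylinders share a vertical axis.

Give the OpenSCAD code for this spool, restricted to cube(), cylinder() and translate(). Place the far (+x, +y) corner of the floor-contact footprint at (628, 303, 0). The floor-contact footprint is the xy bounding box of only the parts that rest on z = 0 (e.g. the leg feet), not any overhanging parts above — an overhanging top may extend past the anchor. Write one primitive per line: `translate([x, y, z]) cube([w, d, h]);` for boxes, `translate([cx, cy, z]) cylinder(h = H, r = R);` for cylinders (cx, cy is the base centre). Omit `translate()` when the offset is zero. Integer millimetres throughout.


translate([549, 224, 0]) cylinder(h = 6, r = 79);
translate([549, 224, 6]) cylinder(h = 206, r = 33);
translate([549, 224, 212]) cylinder(h = 6, r = 79);


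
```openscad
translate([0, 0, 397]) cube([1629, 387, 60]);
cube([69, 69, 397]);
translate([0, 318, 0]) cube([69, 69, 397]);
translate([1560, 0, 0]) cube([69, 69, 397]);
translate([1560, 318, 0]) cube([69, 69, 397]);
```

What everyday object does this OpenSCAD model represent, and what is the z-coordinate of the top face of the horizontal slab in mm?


A bench. The seat-top height is 457 mm.

A long slab on four corner posts — a bench. The slab sits at z = 397 with thickness 60, so the top is 397 + 60 = 457 mm.


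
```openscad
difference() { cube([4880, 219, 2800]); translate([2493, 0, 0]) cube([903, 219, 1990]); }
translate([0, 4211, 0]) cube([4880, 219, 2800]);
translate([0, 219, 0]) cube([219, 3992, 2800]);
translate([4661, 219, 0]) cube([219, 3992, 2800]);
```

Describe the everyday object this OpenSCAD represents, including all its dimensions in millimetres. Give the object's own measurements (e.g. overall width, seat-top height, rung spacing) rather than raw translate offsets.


A single room: four walls, each 2800 mm tall and 219 mm thick, enclosing an outside footprint 4880×4430 mm (x × y), no floor or roof. The front and back walls (−y and +y sides) run the full x-width; the side walls fit between their inner faces. A door opening 903 mm wide and 1990 mm tall is cut through the front wall from the floor up, its −x edge 2493 mm from the wall's −x end.


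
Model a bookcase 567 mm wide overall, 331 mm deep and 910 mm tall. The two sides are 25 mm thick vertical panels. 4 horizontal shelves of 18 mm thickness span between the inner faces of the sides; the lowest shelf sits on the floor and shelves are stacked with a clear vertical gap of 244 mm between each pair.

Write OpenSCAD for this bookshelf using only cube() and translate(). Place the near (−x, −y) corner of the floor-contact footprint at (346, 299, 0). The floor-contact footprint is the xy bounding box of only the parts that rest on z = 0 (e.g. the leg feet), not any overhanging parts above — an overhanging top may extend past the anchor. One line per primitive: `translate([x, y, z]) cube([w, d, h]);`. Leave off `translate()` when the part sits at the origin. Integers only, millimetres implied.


translate([346, 299, 0]) cube([25, 331, 910]);
translate([888, 299, 0]) cube([25, 331, 910]);
translate([371, 299, 0]) cube([517, 331, 18]);
translate([371, 299, 262]) cube([517, 331, 18]);
translate([371, 299, 524]) cube([517, 331, 18]);
translate([371, 299, 786]) cube([517, 331, 18]);


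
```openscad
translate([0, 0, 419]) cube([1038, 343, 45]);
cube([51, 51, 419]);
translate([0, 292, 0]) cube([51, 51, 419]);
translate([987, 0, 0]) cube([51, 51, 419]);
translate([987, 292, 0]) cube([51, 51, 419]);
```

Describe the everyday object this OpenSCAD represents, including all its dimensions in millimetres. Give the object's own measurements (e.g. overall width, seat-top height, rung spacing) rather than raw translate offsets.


A bench: a 1038×343 mm seat slab, 45 mm thick, top at z = 464 mm, on four 51×51 mm square legs flush with the seat corners and standing on z = 0.


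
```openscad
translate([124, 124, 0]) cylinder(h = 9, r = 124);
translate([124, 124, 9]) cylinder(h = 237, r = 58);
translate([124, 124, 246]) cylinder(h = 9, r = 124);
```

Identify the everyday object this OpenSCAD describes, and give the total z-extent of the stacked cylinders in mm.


A spool. The overall height is 255 mm.

Three coaxial cylinders, large–small–large — a spool. Two 9 mm flanges and a 237 mm core give 9 + 237 + 9 = 255 mm.


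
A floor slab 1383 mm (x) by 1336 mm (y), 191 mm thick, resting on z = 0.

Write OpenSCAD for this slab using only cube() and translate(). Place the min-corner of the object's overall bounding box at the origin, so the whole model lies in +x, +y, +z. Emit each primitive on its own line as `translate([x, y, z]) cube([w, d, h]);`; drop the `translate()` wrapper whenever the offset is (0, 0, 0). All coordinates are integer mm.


cube([1383, 1336, 191]);


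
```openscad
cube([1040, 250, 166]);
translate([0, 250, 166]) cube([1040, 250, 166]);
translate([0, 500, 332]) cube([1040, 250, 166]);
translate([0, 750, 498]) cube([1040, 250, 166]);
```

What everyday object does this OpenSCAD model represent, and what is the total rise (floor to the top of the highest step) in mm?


A staircase. The total rise is 664 mm.

4 identical blocks, each offset up and back from the previous — a staircase. Each step is 166 mm tall and there are 4 of them, so the total rise is 4 × 166 = 664 mm.


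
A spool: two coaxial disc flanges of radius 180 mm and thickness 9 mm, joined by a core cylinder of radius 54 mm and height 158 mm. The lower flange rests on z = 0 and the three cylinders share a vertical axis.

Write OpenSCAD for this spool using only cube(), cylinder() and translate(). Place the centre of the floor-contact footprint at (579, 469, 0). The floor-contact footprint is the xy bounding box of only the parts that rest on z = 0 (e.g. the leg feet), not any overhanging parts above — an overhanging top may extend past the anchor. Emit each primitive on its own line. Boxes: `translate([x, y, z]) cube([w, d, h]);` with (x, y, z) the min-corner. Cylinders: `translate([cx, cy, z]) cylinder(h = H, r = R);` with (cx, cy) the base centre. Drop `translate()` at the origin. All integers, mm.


translate([579, 469, 0]) cylinder(h = 9, r = 180);
translate([579, 469, 9]) cylinder(h = 158, r = 54);
translate([579, 469, 167]) cylinder(h = 9, r = 180);


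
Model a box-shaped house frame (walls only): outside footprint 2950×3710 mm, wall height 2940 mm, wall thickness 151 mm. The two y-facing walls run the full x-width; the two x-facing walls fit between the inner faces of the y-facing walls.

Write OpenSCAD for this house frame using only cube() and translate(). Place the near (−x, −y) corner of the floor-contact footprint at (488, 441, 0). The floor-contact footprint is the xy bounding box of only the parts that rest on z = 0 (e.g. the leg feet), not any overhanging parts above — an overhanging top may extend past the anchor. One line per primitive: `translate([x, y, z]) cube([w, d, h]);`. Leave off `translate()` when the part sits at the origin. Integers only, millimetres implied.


translate([488, 441, 0]) cube([2950, 151, 2940]);
translate([488, 4000, 0]) cube([2950, 151, 2940]);
translate([488, 592, 0]) cube([151, 3408, 2940]);
translate([3287, 592, 0]) cube([151, 3408, 2940]);


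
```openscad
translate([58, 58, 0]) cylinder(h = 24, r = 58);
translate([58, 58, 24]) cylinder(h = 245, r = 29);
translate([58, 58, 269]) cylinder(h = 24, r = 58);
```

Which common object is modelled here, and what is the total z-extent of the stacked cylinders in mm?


A spool. The overall height is 293 mm.

Three coaxial cylinders, large–small–large — a spool. Two 24 mm flanges and a 245 mm core give 24 + 245 + 24 = 293 mm.


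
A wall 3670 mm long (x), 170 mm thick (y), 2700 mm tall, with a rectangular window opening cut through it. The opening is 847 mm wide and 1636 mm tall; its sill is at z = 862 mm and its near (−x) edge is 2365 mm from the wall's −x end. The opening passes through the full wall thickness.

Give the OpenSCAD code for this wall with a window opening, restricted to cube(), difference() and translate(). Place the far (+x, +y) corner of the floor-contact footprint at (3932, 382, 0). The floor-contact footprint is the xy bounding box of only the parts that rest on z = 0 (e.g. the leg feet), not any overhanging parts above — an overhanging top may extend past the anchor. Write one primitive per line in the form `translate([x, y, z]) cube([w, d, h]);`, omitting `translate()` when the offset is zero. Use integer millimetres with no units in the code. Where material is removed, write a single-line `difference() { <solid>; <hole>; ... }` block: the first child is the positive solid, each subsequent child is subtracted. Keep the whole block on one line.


difference() { translate([262, 212, 0]) cube([3670, 170, 2700]); translate([2627, 212, 862]) cube([847, 170, 1636]); }


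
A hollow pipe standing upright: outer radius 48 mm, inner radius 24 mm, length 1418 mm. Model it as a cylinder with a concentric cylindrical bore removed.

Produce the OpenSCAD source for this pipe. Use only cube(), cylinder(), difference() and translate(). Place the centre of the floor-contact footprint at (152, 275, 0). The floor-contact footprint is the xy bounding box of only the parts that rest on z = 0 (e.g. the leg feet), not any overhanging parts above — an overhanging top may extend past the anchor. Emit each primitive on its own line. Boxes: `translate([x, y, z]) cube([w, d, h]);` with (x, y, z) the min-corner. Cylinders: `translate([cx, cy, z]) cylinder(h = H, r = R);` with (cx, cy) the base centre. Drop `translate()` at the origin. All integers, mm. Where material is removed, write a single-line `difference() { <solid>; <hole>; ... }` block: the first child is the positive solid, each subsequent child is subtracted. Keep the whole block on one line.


difference() { translate([152, 275, 0]) cylinder(h = 1418, r = 48); translate([152, 275, 0]) cylinder(h = 1418, r = 24); }


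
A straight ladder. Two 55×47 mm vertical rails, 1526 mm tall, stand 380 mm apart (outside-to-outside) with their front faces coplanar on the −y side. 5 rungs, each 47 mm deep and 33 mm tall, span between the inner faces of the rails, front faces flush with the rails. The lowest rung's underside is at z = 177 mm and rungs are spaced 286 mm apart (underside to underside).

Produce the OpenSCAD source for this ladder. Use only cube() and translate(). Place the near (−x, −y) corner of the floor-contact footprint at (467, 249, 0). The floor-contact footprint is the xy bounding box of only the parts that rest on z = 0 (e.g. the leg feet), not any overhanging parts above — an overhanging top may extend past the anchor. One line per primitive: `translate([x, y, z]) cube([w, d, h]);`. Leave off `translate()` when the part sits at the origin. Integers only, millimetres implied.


translate([467, 249, 0]) cube([55, 47, 1526]);
translate([792, 249, 0]) cube([55, 47, 1526]);
translate([522, 249, 177]) cube([270, 47, 33]);
translate([522, 249, 463]) cube([270, 47, 33]);
translate([522, 249, 749]) cube([270, 47, 33]);
translate([522, 249, 1035]) cube([270, 47, 33]);
translate([522, 249, 1321]) cube([270, 47, 33]);


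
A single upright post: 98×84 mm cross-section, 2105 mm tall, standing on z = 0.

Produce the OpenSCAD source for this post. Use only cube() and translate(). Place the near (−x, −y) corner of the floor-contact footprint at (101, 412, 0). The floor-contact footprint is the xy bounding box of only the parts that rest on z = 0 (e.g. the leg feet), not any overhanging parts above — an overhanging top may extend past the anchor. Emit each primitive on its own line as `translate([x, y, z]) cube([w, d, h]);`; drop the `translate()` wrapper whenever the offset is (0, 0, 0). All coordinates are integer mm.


translate([101, 412, 0]) cube([98, 84, 2105]);


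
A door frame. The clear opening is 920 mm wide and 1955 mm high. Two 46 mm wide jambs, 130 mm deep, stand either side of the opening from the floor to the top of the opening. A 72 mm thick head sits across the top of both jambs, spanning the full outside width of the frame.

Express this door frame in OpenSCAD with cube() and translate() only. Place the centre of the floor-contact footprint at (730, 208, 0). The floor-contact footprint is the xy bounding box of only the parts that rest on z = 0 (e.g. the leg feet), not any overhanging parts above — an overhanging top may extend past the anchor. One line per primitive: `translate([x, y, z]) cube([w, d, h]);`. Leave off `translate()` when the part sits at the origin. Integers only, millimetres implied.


translate([224, 143, 0]) cube([46, 130, 1955]);
translate([1190, 143, 0]) cube([46, 130, 1955]);
translate([224, 143, 1955]) cube([1012, 130, 72]);


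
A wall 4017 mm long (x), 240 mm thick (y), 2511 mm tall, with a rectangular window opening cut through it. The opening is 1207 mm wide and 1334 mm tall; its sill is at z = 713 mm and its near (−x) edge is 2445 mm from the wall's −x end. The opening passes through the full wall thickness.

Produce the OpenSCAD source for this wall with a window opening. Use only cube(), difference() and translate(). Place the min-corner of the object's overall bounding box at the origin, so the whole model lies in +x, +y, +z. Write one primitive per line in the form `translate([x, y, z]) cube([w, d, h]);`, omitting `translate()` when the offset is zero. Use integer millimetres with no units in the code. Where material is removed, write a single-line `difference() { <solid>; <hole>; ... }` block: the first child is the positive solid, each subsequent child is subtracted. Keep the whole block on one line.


difference() { cube([4017, 240, 2511]); translate([2445, 0, 713]) cube([1207, 240, 1334]); }


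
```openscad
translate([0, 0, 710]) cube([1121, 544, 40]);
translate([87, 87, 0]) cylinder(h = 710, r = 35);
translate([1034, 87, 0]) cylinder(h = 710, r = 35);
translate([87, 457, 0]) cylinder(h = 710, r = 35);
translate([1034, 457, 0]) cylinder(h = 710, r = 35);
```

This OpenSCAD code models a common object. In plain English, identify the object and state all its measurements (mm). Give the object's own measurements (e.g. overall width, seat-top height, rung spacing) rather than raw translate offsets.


A table: top 1121 mm (x) × 544 mm (y), 40 mm thick, upper face at z = 750 mm, on four round legs of 70 mm diameter, each leg's bounding box inset 52 mm from the nearest pair of top edges from z = 0 to the bottom of the top.


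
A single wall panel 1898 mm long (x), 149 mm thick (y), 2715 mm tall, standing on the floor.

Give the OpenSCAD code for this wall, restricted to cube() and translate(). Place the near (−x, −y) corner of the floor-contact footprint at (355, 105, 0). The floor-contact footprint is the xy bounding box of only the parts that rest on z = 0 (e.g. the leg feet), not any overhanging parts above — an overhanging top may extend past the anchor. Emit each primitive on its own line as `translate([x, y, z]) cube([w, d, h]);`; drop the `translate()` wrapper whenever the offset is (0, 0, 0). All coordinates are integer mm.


translate([355, 105, 0]) cube([1898, 149, 2715]);
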